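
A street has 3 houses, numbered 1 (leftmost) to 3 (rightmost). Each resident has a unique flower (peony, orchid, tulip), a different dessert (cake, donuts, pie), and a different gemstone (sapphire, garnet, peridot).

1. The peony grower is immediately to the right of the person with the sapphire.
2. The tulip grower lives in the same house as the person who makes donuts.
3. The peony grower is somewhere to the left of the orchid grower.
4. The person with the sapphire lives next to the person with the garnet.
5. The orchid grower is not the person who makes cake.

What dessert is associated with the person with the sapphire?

Clue 3: the peony grower is in house 2.
The orchid grower is in house 3 (clue 3).
The only flower still possible for house 1 is tulip.
By clue 1, the person with the sapphire is in house 1.
Clue 2 places the person who makes donuts in house 1.
The person with the garnet is in house 2 (clue 4).
House 3 dessert: only pie fits.
House 3 gemstone: only peridot fits.
That leaves cake as the dessert for house 2.
So: house 1 = tulip/donuts/sapphire, house 2 = peony/cake/garnet, house 3 = orchid/pie/peridot.

donuts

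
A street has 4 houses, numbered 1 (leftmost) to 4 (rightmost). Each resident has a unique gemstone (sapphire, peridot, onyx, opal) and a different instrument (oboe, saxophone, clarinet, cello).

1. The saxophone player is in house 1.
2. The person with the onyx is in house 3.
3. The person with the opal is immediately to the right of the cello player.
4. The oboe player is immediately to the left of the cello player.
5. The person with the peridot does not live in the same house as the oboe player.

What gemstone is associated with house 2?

sapphire

By clue 1, the saxophone player is in house 1.
From clue 2, the person with the onyx must be in house 3.
So house 4 gets clarinet for instrument.
From clue 3, the person with the opal must be in house 4.
By clue 3, the cello player is in house 3.
House 2 gemstone: only sapphire fits.
That leaves oboe as the instrument for house 2.
So house 1 gets peridot for gemstone.
So: house 1 = peridot/saxophone, house 2 = sapphire/oboe, house 3 = onyx/cello, house 4 = opal/clarinet.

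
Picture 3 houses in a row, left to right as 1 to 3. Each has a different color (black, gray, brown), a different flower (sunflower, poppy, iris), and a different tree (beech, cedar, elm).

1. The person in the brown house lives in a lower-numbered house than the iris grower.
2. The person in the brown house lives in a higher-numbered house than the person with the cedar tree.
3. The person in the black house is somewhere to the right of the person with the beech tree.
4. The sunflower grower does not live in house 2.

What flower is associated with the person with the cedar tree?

sunflower

By clue 2, the person in the brown house is in house 2.
Clue 2: the person with the cedar tree is in house 1.
The only color still possible for house 1 is gray.
That leaves black as the color for house 3.
The only tree still possible for house 3 is elm.
Clue 1: the iris grower is in house 3.
That leaves poppy as the flower for house 2.
House 2 tree: only beech fits.
That leaves sunflower as the flower for house 1.
So: house 1 = gray/sunflower/cedar, house 2 = brown/poppy/beech, house 3 = black/iris/elm.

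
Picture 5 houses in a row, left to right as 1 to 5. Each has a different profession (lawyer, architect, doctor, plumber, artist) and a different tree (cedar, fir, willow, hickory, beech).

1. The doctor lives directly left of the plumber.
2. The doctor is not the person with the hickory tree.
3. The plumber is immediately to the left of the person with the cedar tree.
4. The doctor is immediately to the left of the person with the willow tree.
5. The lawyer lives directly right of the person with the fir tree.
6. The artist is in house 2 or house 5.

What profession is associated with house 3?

doctor

The artist is narrowed to house 2 or 5; consider each.
Placing it in house 2 leads to a contradiction, so it's in house 5.
The doctor is narrowed to house 1 or 2 or 3; consider each.
Placing it in house 1 and house 2 leads to a contradiction, so it's in house 3.
The plumber is in house 4 (clue 1).
By clue 3, the person with the cedar tree is in house 5.
From clue 4, the person with the willow tree must be in house 4.
So house 1 gets architect for profession.
So house 2 gets lawyer for profession.
By clue 5, the person with the fir tree is in house 1.
So house 2 gets hickory for tree.
So house 3 gets beech for tree.
So: house 1 = architect/fir, house 2 = lawyer/hickory, house 3 = doctor/beech, house 4 = plumber/willow, house 5 = artist/cedar.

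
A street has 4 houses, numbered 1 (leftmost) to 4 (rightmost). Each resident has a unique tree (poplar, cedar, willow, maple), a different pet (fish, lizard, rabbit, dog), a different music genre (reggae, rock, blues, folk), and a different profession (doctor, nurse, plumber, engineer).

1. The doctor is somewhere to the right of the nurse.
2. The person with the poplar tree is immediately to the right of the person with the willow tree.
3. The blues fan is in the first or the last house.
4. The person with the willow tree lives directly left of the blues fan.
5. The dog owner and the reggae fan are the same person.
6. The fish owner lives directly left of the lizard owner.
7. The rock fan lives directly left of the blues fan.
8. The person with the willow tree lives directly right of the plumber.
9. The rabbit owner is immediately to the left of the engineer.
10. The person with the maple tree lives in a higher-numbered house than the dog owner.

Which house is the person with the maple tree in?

2

From clue 4, the person with the willow tree must be in house 3.
By clue 4, the blues fan is in house 4.
The rock fan is in house 3 (clue 7).
Clue 8: the plumber is in house 2.
House 1's tree must be cedar (nothing else left).
The only pet still possible for house 4 is lizard.
So house 1 gets nurse for profession.
Clue 2 places the person with the poplar tree in house 4.
Clue 6: the fish owner is in house 3.
House 2 tree: only maple fits.
House 1 pet: only dog fits.
House 2 pet: only rabbit fits.
The reggae fan is in house 1 (clue 5).
Clue 9 places the engineer in house 3.
That leaves folk as the music genre for house 2.
That leaves doctor as the profession for house 4.
So: house 1 = cedar/dog/reggae/nurse, house 2 = maple/rabbit/folk/plumber, house 3 = willow/fish/rock/engineer, house 4 = poplar/lizard/blues/doctor.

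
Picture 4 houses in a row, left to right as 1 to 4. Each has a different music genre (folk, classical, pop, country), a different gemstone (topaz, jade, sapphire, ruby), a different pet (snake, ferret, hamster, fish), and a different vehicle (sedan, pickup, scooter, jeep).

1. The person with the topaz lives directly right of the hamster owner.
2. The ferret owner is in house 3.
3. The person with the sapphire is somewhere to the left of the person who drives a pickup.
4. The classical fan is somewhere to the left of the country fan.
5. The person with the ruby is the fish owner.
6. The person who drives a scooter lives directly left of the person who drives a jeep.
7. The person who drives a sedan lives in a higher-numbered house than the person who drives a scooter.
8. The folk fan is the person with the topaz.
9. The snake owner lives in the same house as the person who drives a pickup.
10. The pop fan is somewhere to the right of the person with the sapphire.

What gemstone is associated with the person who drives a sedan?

By clue 2, the ferret owner is in house 3.
That leaves classical as the music genre for house 1.
So house 1 gets scooter for vehicle.
Clue 6: the person who drives a jeep is in house 2.
So house 3 gets sedan for vehicle.
So house 4 gets pickup for vehicle.
Clue 9: the snake owner is in house 4.
So house 4 gets jade for gemstone.
The folk fan is narrowed to house 2 or 3; consider each.
Placing it in house 2 leads to a contradiction, so it's in house 3.
The person with the topaz is in house 3 (clue 8).
By clue 1, the hamster owner is in house 2.
House 1 pet: only fish fits.
From clue 5, the person with the ruby must be in house 1.
House 2's gemstone must be sapphire (nothing else left).
Clue 10 places the pop fan in house 4.
House 2's music genre must be country (nothing else left).
So: house 1 = classical/ruby/fish/scooter, house 2 = country/sapphire/hamster/jeep, house 3 = folk/topaz/ferret/sedan, house 4 = pop/jade/snake/pickup.

topaz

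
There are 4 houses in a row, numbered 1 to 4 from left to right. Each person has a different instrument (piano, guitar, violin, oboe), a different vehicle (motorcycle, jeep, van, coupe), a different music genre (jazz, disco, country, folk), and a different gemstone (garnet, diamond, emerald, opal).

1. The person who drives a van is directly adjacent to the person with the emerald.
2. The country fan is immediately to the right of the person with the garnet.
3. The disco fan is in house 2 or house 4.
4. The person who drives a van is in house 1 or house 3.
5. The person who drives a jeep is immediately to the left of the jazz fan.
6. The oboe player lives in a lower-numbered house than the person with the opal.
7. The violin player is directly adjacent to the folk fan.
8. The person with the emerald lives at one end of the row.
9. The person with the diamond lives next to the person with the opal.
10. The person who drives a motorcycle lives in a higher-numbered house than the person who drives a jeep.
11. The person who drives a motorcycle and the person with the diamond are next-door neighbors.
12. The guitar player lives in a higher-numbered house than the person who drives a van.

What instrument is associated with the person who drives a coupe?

oboe

So house 1 gets folk for music genre.
Clue 1 places the person who drives a van in house 3.
Clue 1: the person with the emerald is in house 4.
The violin player is in house 2 (clue 7).
By clue 12, the guitar player is in house 4.
By clue 6, the oboe player is in house 1.
The only instrument still possible for house 3 is piano.
From clue 9, the person with the opal must be in house 2.
The only music genre still possible for house 3 is jazz.
By clue 5, the person who drives a jeep is in house 2.
From clue 10, the person who drives a motorcycle must be in house 4.
Clue 11: the person with the diamond is in house 3.
So house 1 gets coupe for vehicle.
House 1's gemstone must be garnet (nothing else left).
Clue 2: the country fan is in house 2.
So house 4 gets disco for music genre.
So: house 1 = oboe/coupe/folk/garnet, house 2 = violin/jeep/country/opal, house 3 = piano/van/jazz/diamond, house 4 = guitar/motorcycle/disco/emerald.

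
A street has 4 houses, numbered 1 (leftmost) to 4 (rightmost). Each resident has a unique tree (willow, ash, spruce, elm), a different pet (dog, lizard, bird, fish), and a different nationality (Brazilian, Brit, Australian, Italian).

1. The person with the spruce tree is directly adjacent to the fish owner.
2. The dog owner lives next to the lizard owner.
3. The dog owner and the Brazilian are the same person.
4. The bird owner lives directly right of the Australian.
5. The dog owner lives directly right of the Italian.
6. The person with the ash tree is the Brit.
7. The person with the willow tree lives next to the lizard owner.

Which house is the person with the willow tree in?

3

The bird owner is narrowed to house 2 or 3 or 4; consider each.
Placing it in house 3 and house 4 leads to a contradiction, so it's in house 2.
Clue 4 places the Australian in house 1.
House 1 tree: only elm fits.
That leaves fish as the pet for house 1.
Clue 1 places the person with the spruce tree in house 2.
House 2's nationality must be Italian (nothing else left).
By clue 5, the dog owner is in house 3.
The only pet still possible for house 4 is lizard.
Clue 3: the Brazilian is in house 3.
Clue 7: the person with the willow tree is in house 3.
The only tree still possible for house 4 is ash.
So house 4 gets Brit for nationality.
So: house 1 = elm/fish/Australian, house 2 = spruce/bird/Italian, house 3 = willow/dog/Brazilian, house 4 = ash/lizard/Brit.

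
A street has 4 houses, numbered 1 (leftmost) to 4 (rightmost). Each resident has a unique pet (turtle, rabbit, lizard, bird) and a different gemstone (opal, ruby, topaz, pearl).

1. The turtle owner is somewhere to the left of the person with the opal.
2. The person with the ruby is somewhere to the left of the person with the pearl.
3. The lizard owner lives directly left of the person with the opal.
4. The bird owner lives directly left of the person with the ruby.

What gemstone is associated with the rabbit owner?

House 4's pet must be rabbit (nothing else left).
That leaves topaz as the gemstone for house 1.
The bird owner is narrowed to house 1 or 2; consider each.
Placing it in house 2 leads to a contradiction, so it's in house 1.
From clue 4, the person with the ruby must be in house 2.
The lizard owner is narrowed to house 2 or 3; consider each.
Placing it in house 2 leads to a contradiction, so it's in house 3.
By clue 3, the person with the opal is in house 4.
That leaves turtle as the pet for house 2.
House 3 gemstone: only pearl fits.
So: house 1 = bird/topaz, house 2 = turtle/ruby, house 3 = lizard/pearl, house 4 = rabbit/opal.

opal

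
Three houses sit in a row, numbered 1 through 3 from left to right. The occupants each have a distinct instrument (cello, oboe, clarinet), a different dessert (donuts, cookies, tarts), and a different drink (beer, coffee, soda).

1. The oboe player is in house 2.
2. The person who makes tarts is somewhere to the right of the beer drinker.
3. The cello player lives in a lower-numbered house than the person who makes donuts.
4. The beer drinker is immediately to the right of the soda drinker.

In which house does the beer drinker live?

2

Clue 1: the oboe player is in house 2.
Clue 4 places the beer drinker in house 2.
Clue 4: the soda drinker is in house 1.
House 3 instrument: only clarinet fits.
That leaves cookies as the dessert for house 1.
The only drink still possible for house 3 is coffee.
Clue 2: the person who makes tarts is in house 3.
The only instrument still possible for house 1 is cello.
That leaves donuts as the dessert for house 2.
So: house 1 = cello/cookies/soda, house 2 = oboe/donuts/beer, house 3 = clarinet/tarts/coffee.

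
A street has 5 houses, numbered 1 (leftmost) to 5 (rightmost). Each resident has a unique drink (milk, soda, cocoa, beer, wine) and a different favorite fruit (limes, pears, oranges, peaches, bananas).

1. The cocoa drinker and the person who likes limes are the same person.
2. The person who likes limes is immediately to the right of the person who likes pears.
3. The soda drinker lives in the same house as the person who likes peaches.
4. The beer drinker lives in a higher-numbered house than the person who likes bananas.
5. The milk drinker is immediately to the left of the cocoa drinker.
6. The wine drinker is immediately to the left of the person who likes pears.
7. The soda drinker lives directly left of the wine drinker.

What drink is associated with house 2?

That leaves soda as the drink for house 1.
The person who likes peaches is in house 1 (clue 3).
Clue 7: the wine drinker is in house 2.
The person who likes pears is in house 3 (clue 6).
By clue 2, the person who likes limes is in house 4.
House 2's favorite fruit must be bananas (nothing else left).
House 5's favorite fruit must be oranges (nothing else left).
From clue 1, the cocoa drinker must be in house 4.
The milk drinker is in house 3 (clue 5).
That leaves beer as the drink for house 5.
So: house 1 = soda/peaches, house 2 = wine/bananas, house 3 = milk/pears, house 4 = cocoa/limes, house 5 = beer/oranges.

wine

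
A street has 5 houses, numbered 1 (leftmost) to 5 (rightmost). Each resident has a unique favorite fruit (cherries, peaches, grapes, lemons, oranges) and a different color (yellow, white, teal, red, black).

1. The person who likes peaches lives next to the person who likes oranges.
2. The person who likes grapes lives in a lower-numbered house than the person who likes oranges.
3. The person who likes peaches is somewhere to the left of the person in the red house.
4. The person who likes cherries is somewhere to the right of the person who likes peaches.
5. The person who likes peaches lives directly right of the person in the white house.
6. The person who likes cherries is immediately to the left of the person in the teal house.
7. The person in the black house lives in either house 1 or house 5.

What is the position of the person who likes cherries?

The only favorite fruit still possible for house 5 is lemons.
House 1 favorite fruit: only grapes fits.
The person who likes cherries is narrowed to house 3 or 4; consider each.
Placing it in house 3 leads to a contradiction, so it's in house 4.
The person in the teal house is in house 5 (clue 6).
That leaves black as the color for house 1.
Clue 5 places the person who likes peaches in house 3.
The only favorite fruit still possible for house 2 is oranges.
House 2's color must be white (nothing else left).
Clue 3 places the person in the red house in house 4.
So house 3 gets yellow for color.
So: house 1 = grapes/black, house 2 = oranges/white, house 3 = peaches/yellow, house 4 = cherries/red, house 5 = lemons/teal.

4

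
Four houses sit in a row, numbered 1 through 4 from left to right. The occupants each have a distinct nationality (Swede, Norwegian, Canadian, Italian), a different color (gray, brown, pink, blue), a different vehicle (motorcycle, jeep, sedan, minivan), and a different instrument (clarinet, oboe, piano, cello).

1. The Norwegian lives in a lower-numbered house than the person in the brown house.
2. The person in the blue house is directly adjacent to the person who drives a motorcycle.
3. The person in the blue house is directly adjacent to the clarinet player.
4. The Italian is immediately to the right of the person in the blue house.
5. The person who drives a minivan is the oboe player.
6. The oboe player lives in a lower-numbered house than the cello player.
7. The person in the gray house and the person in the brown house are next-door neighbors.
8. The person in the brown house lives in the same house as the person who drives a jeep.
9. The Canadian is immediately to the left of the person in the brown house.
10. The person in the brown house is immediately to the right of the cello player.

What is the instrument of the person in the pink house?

The Canadian is narrowed to house 2 or 3; consider each.
Placing it in house 2 leads to a contradiction, so it's in house 3.
From clue 9, the person in the brown house must be in house 4.
The cello player is in house 3 (clue 10).
Clue 7: the person in the gray house is in house 3.
From clue 8, the person who drives a jeep must be in house 4.
That leaves blue as the color for house 1.
The only color still possible for house 2 is pink.
Clue 2 places the person who drives a motorcycle in house 2.
The clarinet player is in house 2 (clue 3).
The Italian is in house 2 (clue 4).
House 4 nationality: only Swede fits.
So house 1 gets minivan for vehicle.
That leaves sedan as the vehicle for house 3.
So house 1 gets oboe for instrument.
That leaves piano as the instrument for house 4.
So house 1 gets Norwegian for nationality.
So: house 1 = Norwegian/blue/minivan/oboe, house 2 = Italian/pink/motorcycle/clarinet, house 3 = Canadian/gray/sedan/cello, house 4 = Swede/brown/jeep/piano.

clarinet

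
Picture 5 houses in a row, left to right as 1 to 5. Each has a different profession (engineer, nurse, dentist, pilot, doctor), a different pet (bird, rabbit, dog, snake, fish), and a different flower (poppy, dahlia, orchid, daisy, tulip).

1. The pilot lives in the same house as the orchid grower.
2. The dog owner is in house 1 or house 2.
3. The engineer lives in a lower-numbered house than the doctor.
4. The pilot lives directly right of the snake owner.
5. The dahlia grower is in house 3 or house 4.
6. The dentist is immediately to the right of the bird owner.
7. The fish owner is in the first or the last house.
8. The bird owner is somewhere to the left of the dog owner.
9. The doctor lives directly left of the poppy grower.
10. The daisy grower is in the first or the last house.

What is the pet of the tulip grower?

dog

From clue 8, the bird owner must be in house 1.
By clue 8, the dog owner is in house 2.
House 5's pet must be fish (nothing else left).
Clue 6 places the dentist in house 2.
House 2's flower must be tulip (nothing else left).
So house 3 gets dahlia for flower.
That leaves daisy as the flower for house 1.
The doctor is narrowed to house 3 or 4; consider each.
Placing it in house 4 leads to a contradiction, so it's in house 3.
By clue 3, the engineer is in house 1.
From clue 9, the poppy grower must be in house 4.
House 5 flower: only orchid fits.
From clue 1, the pilot must be in house 5.
By clue 4, the snake owner is in house 4.
So house 4 gets nurse for profession.
The only pet still possible for house 3 is rabbit.
So: house 1 = engineer/bird/daisy, house 2 = dentist/dog/tulip, house 3 = doctor/rabbit/dahlia, house 4 = nurse/snake/poppy, house 5 = pilot/fish/orchid.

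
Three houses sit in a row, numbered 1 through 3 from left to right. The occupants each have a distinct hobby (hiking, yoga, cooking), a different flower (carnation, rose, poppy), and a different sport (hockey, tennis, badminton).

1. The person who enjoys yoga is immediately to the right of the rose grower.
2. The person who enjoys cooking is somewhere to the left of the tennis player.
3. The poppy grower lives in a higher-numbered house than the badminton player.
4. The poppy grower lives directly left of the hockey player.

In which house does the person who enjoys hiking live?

From clue 4, the poppy grower must be in house 2.
Clue 4 places the hockey player in house 3.
That leaves carnation as the flower for house 3.
So house 1 gets badminton for sport.
House 2 sport: only tennis fits.
Clue 1: the person who enjoys yoga is in house 2.
By clue 2, the person who enjoys cooking is in house 1.
The only hobby still possible for house 3 is hiking.
So house 1 gets rose for flower.
So: house 1 = cooking/rose/badminton, house 2 = yoga/poppy/tennis, house 3 = hiking/carnation/hockey.

3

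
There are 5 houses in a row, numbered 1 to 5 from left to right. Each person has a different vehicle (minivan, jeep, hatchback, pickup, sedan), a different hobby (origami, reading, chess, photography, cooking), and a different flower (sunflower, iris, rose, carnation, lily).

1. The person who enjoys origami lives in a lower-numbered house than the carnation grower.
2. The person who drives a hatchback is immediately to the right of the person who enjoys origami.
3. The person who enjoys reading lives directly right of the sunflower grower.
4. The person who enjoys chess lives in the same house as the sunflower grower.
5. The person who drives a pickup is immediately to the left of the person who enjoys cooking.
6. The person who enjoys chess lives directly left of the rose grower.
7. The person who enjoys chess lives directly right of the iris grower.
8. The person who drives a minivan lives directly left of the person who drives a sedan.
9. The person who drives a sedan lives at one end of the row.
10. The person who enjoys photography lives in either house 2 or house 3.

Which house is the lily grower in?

1

The person who drives a sedan is in house 5 (clue 9).
House 1 hobby: only origami fits.
By clue 2, the person who drives a hatchback is in house 2.
From clue 8, the person who drives a minivan must be in house 4.
House 5 hobby: only reading fits.
By clue 3, the sunflower grower is in house 4.
Clue 4: the person who enjoys chess is in house 4.
Clue 6 places the rose grower in house 5.
Clue 7: the iris grower is in house 3.
So house 2 gets cooking for hobby.
So house 3 gets photography for hobby.
The only flower still possible for house 1 is lily.
The only flower still possible for house 2 is carnation.
Clue 5 places the person who drives a pickup in house 1.
The only vehicle still possible for house 3 is jeep.
So: house 1 = pickup/origami/lily, house 2 = hatchback/cooking/carnation, house 3 = jeep/photography/iris, house 4 = minivan/chess/sunflower, house 5 = sedan/reading/rose.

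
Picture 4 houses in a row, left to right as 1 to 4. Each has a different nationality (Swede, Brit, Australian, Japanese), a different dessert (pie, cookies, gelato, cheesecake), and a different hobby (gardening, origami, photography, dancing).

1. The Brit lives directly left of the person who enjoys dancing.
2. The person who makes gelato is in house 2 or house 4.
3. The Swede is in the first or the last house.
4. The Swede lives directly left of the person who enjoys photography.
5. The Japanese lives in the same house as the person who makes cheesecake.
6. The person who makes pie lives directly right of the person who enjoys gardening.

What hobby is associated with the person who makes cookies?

From clue 4, the Swede must be in house 1.
By clue 4, the person who enjoys photography is in house 2.
So house 1 gets cookies for dessert.
House 3's dessert must be cheesecake (nothing else left).
Clue 5 places the Japanese in house 3.
House 4's nationality must be Australian (nothing else left).
From clue 1, the person who enjoys dancing must be in house 3.
The only nationality still possible for house 2 is Brit.
So house 4 gets origami for hobby.
Clue 6: the person who makes pie is in house 2.
So house 4 gets gelato for dessert.
That leaves gardening as the hobby for house 1.
So: house 1 = Swede/cookies/gardening, house 2 = Brit/pie/photography, house 3 = Japanese/cheesecake/dancing, house 4 = Australian/gelato/origami.

gardening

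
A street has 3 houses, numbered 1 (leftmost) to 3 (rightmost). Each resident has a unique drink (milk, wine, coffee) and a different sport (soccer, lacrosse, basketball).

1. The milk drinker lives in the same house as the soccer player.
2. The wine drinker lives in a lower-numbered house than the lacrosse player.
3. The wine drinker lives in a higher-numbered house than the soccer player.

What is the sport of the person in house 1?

Clue 3 places the wine drinker in house 2.
Clue 3: the soccer player is in house 1.
The milk drinker is in house 1 (clue 1).
Clue 2 places the lacrosse player in house 3.
The only drink still possible for house 3 is coffee.
So house 2 gets basketball for sport.
So: house 1 = milk/soccer, house 2 = wine/basketball, house 3 = coffee/lacrosse.

soccer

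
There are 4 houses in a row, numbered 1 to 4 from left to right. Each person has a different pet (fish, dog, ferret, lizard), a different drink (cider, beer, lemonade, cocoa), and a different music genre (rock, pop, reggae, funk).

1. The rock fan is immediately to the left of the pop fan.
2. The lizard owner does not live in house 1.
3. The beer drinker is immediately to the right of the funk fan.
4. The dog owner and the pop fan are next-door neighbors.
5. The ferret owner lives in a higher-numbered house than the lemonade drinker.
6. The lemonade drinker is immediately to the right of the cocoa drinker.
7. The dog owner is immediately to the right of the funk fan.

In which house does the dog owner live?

3

So house 1 gets fish for pet.
The ferret owner is narrowed to house 3 or 4; consider each.
Placing it in house 3 leads to a contradiction, so it's in house 4.
House 4 drink: only cider fits.
The only drink still possible for house 1 is cocoa.
Clue 6: the lemonade drinker is in house 2.
So house 3 gets beer for drink.
The funk fan is in house 2 (clue 3).
Clue 7: the dog owner is in house 3.
House 2 pet: only lizard fits.
Clue 1 places the rock fan in house 3.
Clue 1 places the pop fan in house 4.
House 1's music genre must be reggae (nothing else left).
So: house 1 = fish/cocoa/reggae, house 2 = lizard/lemonade/funk, house 3 = dog/beer/rock, house 4 = ferret/cider/pop.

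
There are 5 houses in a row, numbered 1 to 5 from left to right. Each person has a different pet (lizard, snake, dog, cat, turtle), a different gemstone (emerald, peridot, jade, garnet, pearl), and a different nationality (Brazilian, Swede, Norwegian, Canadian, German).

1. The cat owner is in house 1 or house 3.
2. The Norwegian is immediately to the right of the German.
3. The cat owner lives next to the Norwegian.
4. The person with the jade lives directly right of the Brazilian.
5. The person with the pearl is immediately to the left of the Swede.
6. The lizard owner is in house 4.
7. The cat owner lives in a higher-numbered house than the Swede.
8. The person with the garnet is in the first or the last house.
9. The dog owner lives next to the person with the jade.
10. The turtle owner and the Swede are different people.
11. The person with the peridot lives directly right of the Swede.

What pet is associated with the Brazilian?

The lizard owner is in house 4 (clue 6).
By clue 7, the cat owner is in house 3.
Clue 7 places the Swede in house 2.
The person with the peridot is in house 3 (clue 11).
That leaves Norwegian as the nationality for house 4.
So house 5 gets Canadian for nationality.
Clue 2: the German is in house 3.
By clue 5, the person with the pearl is in house 1.
So house 2 gets snake for pet.
So house 1 gets Brazilian for nationality.
Clue 4: the person with the jade is in house 2.
The dog owner is in house 1 (clue 9).
House 5's pet must be turtle (nothing else left).
That leaves emerald as the gemstone for house 4.
So house 5 gets garnet for gemstone.
So: house 1 = dog/pearl/Brazilian, house 2 = snake/jade/Swede, house 3 = cat/peridot/German, house 4 = lizard/emerald/Norwegian, house 5 = turtle/garnet/Canadian.

dog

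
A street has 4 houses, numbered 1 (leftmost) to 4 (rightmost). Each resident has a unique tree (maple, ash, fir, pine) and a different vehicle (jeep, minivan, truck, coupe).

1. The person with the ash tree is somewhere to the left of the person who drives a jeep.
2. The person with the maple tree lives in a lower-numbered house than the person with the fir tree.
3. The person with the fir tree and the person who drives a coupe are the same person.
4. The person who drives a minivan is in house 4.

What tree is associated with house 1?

ash

Clue 4 places the person who drives a minivan in house 4.
The only vehicle still possible for house 1 is truck.
That leaves pine as the tree for house 4.
The only tree still possible for house 3 is fir.
Clue 3 places the person who drives a coupe in house 3.
That leaves jeep as the vehicle for house 2.
The person with the ash tree is in house 1 (clue 1).
House 2 tree: only maple fits.
So: house 1 = ash/truck, house 2 = maple/jeep, house 3 = fir/coupe, house 4 = pine/minivan.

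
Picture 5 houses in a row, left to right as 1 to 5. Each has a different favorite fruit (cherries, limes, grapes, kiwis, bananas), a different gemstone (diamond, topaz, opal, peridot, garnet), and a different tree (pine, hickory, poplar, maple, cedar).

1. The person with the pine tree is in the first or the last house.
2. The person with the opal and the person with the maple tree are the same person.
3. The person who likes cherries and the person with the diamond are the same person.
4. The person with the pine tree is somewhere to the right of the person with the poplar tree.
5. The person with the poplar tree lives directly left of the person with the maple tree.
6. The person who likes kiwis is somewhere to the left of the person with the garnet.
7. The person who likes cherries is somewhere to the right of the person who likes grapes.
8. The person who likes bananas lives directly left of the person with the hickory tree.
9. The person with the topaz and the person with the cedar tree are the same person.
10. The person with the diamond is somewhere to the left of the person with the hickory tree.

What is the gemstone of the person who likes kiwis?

peridot

Clue 4 places the person with the pine tree in house 5.
So house 5 gets limes for favorite fruit.
That leaves kiwis as the favorite fruit for house 4.
Clue 6 places the person with the garnet in house 5.
House 1 favorite fruit: only grapes fits.
The person who likes bananas is narrowed to house 2 or 3; consider each.
Placing it in house 2 leads to a contradiction, so it's in house 3.
Clue 8 places the person with the hickory tree in house 4.
So house 2 gets cherries for favorite fruit.
Clue 3 places the person with the diamond in house 2.
The only gemstone still possible for house 3 is opal.
So house 4 gets peridot for gemstone.
The person with the maple tree is in house 3 (clue 2).
From clue 5, the person with the poplar tree must be in house 2.
The person with the cedar tree is in house 1 (clue 9).
That leaves topaz as the gemstone for house 1.
So: house 1 = grapes/topaz/cedar, house 2 = cherries/diamond/poplar, house 3 = bananas/opal/maple, house 4 = kiwis/peridot/hickory, house 5 = limes/garnet/pine.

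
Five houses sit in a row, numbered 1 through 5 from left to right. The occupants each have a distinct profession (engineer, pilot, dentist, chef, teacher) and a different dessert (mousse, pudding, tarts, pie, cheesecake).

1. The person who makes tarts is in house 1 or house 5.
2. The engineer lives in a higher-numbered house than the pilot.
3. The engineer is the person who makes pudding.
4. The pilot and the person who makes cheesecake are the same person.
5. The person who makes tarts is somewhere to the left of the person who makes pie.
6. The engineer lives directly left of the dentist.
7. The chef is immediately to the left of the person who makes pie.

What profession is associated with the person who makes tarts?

chef

Clue 5 places the person who makes tarts in house 1.
The dentist is narrowed to house 4 or 5; consider each.
Placing it in house 4 leads to a contradiction, so it's in house 5.
The engineer is in house 4 (clue 6).
Clue 3: the person who makes pudding is in house 4.
House 5 dessert: only mousse fits.
The chef is narrowed to house 1 or 2; consider each.
Placing it in house 2 leads to a contradiction, so it's in house 1.
Clue 7: the person who makes pie is in house 2.
That leaves cheesecake as the dessert for house 3.
Clue 4: the pilot is in house 3.
House 2 profession: only teacher fits.
So: house 1 = chef/tarts, house 2 = teacher/pie, house 3 = pilot/cheesecake, house 4 = engineer/pudding, house 5 = dentist/mousse.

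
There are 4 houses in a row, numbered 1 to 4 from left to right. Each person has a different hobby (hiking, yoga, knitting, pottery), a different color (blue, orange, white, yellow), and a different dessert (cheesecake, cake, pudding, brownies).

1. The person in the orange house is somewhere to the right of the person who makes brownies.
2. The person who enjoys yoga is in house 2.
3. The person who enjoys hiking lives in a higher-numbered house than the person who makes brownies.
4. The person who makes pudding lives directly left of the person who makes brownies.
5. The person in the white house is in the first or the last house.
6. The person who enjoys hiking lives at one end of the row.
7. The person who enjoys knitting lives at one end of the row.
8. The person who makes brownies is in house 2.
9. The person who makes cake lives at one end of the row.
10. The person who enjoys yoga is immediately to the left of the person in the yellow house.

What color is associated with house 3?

yellow

Clue 2: the person who enjoys yoga is in house 2.
From clue 6, the person who enjoys hiking must be in house 4.
The person who makes brownies is in house 2 (clue 8).
Clue 10 places the person in the yellow house in house 3.
That leaves knitting as the hobby for house 1.
House 3 hobby: only pottery fits.
That leaves cheesecake as the dessert for house 3.
So house 4 gets cake for dessert.
Clue 1: the person in the orange house is in house 4.
The only color still possible for house 1 is white.
House 2's color must be blue (nothing else left).
So house 1 gets pudding for dessert.
So: house 1 = knitting/white/pudding, house 2 = yoga/blue/brownies, house 3 = pottery/yellow/cheesecake, house 4 = hiking/orange/cake.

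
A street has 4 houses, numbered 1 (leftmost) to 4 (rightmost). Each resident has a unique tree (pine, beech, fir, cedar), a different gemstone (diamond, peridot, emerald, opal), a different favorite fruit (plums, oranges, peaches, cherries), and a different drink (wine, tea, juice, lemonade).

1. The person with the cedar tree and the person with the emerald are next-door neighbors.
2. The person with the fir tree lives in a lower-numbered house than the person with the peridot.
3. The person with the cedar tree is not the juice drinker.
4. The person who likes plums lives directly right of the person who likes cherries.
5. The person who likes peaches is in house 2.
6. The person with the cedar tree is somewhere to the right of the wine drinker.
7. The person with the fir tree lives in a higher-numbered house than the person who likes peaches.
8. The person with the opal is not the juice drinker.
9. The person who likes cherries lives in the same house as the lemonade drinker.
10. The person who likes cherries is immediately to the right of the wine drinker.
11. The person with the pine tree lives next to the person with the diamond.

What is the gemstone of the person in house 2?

The person who likes peaches is in house 2 (clue 5).
From clue 7, the person with the fir tree must be in house 3.
House 1 favorite fruit: only oranges fits.
House 3 favorite fruit: only cherries fits.
So house 4 gets plums for favorite fruit.
The person with the peridot is in house 4 (clue 2).
Clue 9 places the lemonade drinker in house 3.
By clue 10, the wine drinker is in house 2.
From clue 6, the person with the cedar tree must be in house 4.
Clue 1: the person with the emerald is in house 3.
From clue 3, the juice drinker must be in house 1.
House 1's gemstone must be diamond (nothing else left).
House 2's gemstone must be opal (nothing else left).
The only drink still possible for house 4 is tea.
The person with the pine tree is in house 2 (clue 11).
So house 1 gets beech for tree.
So: house 1 = beech/diamond/oranges/juice, house 2 = pine/opal/peaches/wine, house 3 = fir/emerald/cherries/lemonade, house 4 = cedar/peridot/plums/tea.

opal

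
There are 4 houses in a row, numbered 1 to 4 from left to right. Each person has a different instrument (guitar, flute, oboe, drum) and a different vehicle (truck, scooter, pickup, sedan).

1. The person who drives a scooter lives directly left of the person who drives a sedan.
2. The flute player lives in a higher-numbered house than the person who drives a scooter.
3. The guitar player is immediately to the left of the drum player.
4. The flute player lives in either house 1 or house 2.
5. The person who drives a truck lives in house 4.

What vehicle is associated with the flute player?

sedan

Clue 4 places the flute player in house 2.
By clue 5, the person who drives a truck is in house 4.
The person who drives a scooter is in house 1 (clue 2).
The guitar player is in house 3 (clue 3).
From clue 3, the drum player must be in house 4.
The only instrument still possible for house 1 is oboe.
By clue 1, the person who drives a sedan is in house 2.
House 3's vehicle must be pickup (nothing else left).
So: house 1 = oboe/scooter, house 2 = flute/sedan, house 3 = guitar/pickup, house 4 = drum/truck.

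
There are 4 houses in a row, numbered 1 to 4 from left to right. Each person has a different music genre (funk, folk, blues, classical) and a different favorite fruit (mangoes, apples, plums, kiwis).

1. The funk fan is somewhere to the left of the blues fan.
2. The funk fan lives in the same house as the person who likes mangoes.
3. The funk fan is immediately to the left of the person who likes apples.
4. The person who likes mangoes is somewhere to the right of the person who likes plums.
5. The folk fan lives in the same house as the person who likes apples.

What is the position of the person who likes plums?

1

House 1 music genre: only classical fits.
House 2's music genre must be funk (nothing else left).
The person who likes mangoes is in house 2 (clue 2).
From clue 3, the person who likes apples must be in house 3.
From clue 4, the person who likes plums must be in house 1.
From clue 5, the folk fan must be in house 3.
House 4 music genre: only blues fits.
The only favorite fruit still possible for house 4 is kiwis.
So: house 1 = classical/plums, house 2 = funk/mangoes, house 3 = folk/apples, house 4 = blues/kiwis.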